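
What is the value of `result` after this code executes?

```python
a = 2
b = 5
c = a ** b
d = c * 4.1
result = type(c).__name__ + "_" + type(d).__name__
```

a is int; b is int; c is int; d is float; result = 'int_float'

'int_float'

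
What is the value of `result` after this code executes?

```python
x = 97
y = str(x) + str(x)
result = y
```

x = 97; y = '9797'; result = '9797'

'9797'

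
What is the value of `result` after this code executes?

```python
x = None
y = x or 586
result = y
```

x = None; y = 586; result = 586

586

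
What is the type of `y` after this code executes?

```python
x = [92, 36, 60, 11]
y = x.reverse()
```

list.reverse() returns None

NoneType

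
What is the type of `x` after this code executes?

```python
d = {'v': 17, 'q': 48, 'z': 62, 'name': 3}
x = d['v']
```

Accessing dict[str, int] with str key returns int

int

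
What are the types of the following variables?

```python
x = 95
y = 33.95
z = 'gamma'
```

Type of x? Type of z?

x is assigned a bare integer (no decimal point), so it is an int; z is assigned a quoted string literal, so it is a str

int, str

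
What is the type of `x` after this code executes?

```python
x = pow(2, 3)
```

pow(int, int) returns int

int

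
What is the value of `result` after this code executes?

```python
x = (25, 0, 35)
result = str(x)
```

x = (25, 0, 35); result = '(25, 0, 35)'

'(25, 0, 35)'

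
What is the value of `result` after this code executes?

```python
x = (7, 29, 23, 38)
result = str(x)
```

x = (7, 29, 23, 38); result = '(7, 29, 23, 38)'

'(7, 29, 23, 38)'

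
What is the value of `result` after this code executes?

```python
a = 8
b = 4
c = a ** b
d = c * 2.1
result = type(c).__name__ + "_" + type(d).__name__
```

a is int; b is int; c is int; d is float; result = 'int_float'

'int_float'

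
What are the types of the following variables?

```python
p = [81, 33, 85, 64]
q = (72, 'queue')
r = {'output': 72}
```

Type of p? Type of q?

p is assigned a list literal (square brackets); q is assigned a tuple (parenthesized, comma-separated values)

list, tuple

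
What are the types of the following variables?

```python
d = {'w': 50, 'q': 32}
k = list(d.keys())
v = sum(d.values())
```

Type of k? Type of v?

list() converts to list; sum of ints is int

list, int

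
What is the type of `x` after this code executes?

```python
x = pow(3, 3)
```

pow(int, int) returns int

int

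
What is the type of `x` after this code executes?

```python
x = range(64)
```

range() returns a range object

range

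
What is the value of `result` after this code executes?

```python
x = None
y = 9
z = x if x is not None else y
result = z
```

x = None; y = 9; z = 9; result = 9

9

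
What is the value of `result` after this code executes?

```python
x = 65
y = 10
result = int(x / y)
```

x = 65; y = 10; result = 6

6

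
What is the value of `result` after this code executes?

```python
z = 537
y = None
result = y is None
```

z = 537; y = None; result = True

True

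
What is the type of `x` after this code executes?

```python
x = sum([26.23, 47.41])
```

sum() of floats returns float

float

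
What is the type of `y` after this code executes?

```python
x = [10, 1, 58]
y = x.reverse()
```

list.reverse() returns None

NoneType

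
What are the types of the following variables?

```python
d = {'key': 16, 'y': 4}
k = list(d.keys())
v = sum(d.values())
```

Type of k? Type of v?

list() converts to list; sum of ints is int

list, int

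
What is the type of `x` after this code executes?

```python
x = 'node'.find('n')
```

str.find() returns int index

int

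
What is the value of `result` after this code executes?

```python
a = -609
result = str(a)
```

a = -609; result = '-609'

'-609'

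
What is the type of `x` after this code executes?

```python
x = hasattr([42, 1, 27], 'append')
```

hasattr() returns bool

bool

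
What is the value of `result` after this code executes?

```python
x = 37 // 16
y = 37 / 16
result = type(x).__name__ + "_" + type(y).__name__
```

x is int; y is float; result = 'int_float'

'int_float'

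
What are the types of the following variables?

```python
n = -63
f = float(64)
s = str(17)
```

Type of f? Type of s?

f is assigned the result of calling float(), which returns a float; s is assigned the result of calling str(), which returns a str

float, str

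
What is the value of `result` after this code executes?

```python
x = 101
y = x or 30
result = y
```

x = 101; y = 101; result = 101

101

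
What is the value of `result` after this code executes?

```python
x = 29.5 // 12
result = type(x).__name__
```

x is float; result = 'float'

'float'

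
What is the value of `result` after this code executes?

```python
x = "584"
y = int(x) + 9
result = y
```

x = '584'; y = 593; result = 593

593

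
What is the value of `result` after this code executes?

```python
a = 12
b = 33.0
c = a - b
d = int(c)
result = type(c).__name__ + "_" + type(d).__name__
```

a is int; b is float; c is float; d is int; result = 'float_int'

'float_int'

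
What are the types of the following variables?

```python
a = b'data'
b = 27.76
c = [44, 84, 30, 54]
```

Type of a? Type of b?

a is assigned a bytes literal (b'...' prefix); b is assigned a number with a decimal point, so it is a float

bytes, float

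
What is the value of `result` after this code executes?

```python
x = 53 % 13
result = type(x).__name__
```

x is int; result = 'int'

'int'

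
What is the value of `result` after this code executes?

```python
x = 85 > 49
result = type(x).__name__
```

x is bool; result = 'bool'

'bool'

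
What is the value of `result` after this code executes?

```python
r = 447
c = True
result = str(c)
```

r = 447; c = True; result = 'True'

'True'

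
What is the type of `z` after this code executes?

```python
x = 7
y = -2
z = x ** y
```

int ** negative = float

float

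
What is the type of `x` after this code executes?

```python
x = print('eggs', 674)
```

print() returns None

NoneType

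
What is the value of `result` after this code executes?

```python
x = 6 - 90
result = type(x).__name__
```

x is int; result = 'int'

'int'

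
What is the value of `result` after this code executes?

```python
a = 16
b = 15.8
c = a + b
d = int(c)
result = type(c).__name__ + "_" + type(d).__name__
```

a is int; b is float; c is float; d is int; result = 'float_int'

'float_int'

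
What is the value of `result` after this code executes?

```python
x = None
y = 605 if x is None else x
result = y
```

x = None; y = 605; result = 605

605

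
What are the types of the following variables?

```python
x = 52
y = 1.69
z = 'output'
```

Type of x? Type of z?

x is assigned a bare integer (no decimal point), so it is an int; z is assigned a quoted string literal, so it is a str

int, str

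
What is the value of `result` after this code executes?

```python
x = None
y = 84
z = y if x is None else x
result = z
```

x = None; y = 84; z = 84; result = 84

84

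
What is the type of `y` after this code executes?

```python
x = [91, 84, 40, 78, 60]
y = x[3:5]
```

Slicing a list returns a list

list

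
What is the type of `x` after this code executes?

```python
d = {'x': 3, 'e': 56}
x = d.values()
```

.values() returns dict_values view

dict_values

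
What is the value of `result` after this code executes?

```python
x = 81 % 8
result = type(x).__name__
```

x is int; result = 'int'

'int'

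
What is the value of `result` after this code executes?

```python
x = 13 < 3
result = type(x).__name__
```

x is bool; result = 'bool'

'bool'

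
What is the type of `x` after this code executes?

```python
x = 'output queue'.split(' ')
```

str.split() returns list

list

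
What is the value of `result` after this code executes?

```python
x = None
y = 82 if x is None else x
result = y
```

x = None; y = 82; result = 82

82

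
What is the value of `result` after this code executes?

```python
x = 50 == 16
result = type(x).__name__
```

x is bool; result = 'bool'

'bool'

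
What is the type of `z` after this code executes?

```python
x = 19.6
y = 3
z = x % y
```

float % int = float

float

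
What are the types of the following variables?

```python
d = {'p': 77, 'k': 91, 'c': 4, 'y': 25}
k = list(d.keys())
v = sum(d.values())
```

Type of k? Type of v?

list() converts to list; sum of ints is int

list, int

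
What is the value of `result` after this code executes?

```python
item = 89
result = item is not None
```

item = 89; result = True

True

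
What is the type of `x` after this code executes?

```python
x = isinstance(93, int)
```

isinstance() returns bool

bool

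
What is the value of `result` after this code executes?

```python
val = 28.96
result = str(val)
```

val = 28.96; result = '28.96'

'28.96'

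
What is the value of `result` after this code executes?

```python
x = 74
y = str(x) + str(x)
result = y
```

x = 74; y = '7474'; result = '7474'

'7474'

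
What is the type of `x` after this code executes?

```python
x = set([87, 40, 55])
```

set() constructor returns set

set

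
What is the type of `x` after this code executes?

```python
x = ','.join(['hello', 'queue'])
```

str.join() returns str

str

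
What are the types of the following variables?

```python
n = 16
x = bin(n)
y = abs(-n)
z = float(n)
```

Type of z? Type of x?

float() returns float; bin() returns str

float, str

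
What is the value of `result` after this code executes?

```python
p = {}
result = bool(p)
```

p = {}; result = False

False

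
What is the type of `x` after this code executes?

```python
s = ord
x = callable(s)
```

callable() returns bool

bool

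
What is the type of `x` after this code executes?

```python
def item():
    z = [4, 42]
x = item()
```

Function without return returns None

NoneType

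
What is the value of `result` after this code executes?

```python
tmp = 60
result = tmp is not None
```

tmp = 60; result = True

True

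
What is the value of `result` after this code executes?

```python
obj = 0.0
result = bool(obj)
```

obj = 0.0; result = False

False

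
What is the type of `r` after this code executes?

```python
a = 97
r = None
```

None has type NoneType

NoneType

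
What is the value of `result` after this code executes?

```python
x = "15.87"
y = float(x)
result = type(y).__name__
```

x is str; y is float; result = 'float'

'float'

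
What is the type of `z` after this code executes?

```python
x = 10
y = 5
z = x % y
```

int % int = int

int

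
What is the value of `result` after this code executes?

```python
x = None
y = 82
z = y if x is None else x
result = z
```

x = None; y = 82; z = 82; result = 82

82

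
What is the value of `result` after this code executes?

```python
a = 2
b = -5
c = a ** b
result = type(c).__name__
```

a is int; b is int; c is float; result = 'float'

'float'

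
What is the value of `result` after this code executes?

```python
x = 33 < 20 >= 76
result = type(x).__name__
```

x is bool; result = 'bool'

'bool'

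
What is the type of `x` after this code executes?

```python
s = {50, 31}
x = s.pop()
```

Popping from set[int] returns int

int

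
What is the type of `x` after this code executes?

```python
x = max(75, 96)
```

max() of ints returns int

int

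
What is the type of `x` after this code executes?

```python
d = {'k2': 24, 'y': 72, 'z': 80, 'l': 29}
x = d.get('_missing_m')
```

dict.get() returns None when key not found

NoneType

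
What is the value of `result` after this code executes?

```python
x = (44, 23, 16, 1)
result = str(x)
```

x = (44, 23, 16, 1); result = '(44, 23, 16, 1)'

'(44, 23, 16, 1)'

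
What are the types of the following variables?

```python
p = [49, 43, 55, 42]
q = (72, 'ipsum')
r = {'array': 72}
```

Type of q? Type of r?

q is assigned a tuple (parenthesized, comma-separated values); r is assigned a dict literal ({key: value})

tuple, dict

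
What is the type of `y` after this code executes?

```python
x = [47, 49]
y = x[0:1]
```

Slicing a list returns a list

list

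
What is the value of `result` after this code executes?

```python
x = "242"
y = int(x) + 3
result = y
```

x = '242'; y = 245; result = 245

245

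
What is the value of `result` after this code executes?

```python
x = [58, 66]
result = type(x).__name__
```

x is list; result = 'list'

'list'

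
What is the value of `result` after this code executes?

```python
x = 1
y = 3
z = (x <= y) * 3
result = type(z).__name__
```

x is int; y is int; z is int; result = 'int'

'int'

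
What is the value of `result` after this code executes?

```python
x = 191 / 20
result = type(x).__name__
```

x is float; result = 'float'

'float'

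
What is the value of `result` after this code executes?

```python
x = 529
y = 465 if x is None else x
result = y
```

x = 529; y = 529; result = 529

529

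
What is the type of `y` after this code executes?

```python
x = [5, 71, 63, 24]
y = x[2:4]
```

Slicing a list returns a list

list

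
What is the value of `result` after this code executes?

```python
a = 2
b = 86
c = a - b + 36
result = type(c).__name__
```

a is int; b is int; c is int; result = 'int'

'int'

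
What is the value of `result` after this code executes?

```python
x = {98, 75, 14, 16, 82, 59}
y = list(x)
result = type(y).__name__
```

x is set; y is list; result = 'list'

'list'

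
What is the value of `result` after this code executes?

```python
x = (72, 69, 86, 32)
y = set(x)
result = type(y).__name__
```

x is tuple; y is set; result = 'set'

'set'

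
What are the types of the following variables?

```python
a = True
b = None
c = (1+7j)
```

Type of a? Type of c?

a is assigned the constant True, which has type bool; c is assigned (1+7j), an int plus an imaginary literal (j suffix), which evaluates to complex

bool, complex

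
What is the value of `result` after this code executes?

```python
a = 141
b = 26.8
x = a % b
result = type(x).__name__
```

a is int; b is float; x is float; result = 'float'

'float'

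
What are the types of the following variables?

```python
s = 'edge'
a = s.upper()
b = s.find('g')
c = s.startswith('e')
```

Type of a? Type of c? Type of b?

upper() returns str; startswith() returns bool; find() returns int

str, bool, int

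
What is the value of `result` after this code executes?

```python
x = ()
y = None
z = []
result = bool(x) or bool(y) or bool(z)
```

x = (); y = None; z = []; result = False

False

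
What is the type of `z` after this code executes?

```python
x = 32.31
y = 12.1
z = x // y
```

float // float = float

float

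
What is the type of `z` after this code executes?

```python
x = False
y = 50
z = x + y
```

bool + int = int (bool is subclass of int)

int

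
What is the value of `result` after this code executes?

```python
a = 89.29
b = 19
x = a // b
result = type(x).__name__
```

a is float; b is int; x is float; result = 'float'

'float'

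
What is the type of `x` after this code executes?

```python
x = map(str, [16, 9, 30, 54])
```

map() returns a map object

map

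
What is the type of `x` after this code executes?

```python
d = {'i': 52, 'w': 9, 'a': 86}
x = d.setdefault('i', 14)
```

dict.setdefault() returns the (existing or default) value

int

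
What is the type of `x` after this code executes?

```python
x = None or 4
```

'or' with None returns the other truthy value

int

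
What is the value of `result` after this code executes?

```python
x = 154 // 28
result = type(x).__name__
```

x is int; result = 'int'

'int'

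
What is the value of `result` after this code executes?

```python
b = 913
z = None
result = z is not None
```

b = 913; z = None; result = False

False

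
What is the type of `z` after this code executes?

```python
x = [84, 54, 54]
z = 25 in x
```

'in' operator returns bool

bool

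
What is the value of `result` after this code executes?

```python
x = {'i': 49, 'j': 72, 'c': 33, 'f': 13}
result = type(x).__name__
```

x is dict; result = 'dict'

'dict'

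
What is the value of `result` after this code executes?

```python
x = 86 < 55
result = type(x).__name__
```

x is bool; result = 'bool'

'bool'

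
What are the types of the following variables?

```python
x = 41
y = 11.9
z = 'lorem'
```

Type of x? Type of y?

x is assigned a bare integer (no decimal point), so it is an int; y is assigned a number with a decimal point, so it is a float

int, float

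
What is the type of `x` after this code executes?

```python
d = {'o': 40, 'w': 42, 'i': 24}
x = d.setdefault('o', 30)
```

dict.setdefault() returns the (existing or default) value

int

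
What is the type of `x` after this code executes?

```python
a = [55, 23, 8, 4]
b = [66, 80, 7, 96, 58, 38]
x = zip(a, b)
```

zip() returns a zip object

zip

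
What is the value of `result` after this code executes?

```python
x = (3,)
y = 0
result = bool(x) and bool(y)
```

x = (3,); y = 0; result = False

False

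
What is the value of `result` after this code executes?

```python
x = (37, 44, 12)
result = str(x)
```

x = (37, 44, 12); result = '(37, 44, 12)'

'(37, 44, 12)'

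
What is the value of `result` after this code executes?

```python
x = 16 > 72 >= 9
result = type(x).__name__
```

x is bool; result = 'bool'

'bool'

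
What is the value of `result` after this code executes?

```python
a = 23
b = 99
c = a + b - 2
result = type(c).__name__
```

a is int; b is int; c is int; result = 'int'

'int'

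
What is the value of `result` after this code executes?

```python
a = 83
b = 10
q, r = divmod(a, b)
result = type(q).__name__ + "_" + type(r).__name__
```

a is int; b is int; q is int; r is int; result = 'int_int'

'int_int'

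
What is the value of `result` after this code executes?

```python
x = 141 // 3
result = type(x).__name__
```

x is int; result = 'int'

'int'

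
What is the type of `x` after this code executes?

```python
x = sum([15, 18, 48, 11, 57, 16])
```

sum() of ints returns int

int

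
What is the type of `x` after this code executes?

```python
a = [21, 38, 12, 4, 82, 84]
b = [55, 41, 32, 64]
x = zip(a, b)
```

zip() returns a zip object

zip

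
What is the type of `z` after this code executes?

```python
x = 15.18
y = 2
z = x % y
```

float % int = float

float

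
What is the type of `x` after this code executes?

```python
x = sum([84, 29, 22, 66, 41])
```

sum() of ints returns int

int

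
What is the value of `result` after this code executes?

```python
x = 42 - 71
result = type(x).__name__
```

x is int; result = 'int'

'int'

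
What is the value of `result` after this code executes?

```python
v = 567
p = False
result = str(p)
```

v = 567; p = False; result = 'False'

'False'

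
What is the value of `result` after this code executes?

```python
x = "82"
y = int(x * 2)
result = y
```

x = '82'; y = 8282; result = 8282

8282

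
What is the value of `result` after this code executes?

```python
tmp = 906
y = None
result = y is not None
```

tmp = 906; y = None; result = False

False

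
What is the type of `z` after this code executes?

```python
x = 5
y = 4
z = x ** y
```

positive int ** positive int = int

int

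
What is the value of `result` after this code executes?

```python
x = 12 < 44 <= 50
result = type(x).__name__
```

x is bool; result = 'bool'

'bool'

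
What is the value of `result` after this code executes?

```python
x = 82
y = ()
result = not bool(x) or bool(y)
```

x = 82; y = (); result = False

False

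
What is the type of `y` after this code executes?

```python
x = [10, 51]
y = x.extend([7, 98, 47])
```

list.extend() returns None

NoneType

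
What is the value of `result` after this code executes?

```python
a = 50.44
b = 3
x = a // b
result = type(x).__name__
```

a is float; b is int; x is float; result = 'float'

'float'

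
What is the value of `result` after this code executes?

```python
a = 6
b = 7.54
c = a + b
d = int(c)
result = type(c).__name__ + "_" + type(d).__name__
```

a is int; b is float; c is float; d is int; result = 'float_int'

'float_int'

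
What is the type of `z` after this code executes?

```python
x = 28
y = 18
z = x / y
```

int / int = float

float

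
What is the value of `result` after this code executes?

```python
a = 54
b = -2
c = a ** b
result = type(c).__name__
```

a is int; b is int; c is float; result = 'float'

'float'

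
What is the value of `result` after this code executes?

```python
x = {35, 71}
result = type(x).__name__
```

x is set; result = 'set'

'set'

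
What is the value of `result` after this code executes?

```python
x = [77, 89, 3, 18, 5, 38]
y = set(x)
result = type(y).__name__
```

x is list; y is set; result = 'set'

'set'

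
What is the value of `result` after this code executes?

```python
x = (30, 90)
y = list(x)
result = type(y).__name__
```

x is tuple; y is list; result = 'list'

'list'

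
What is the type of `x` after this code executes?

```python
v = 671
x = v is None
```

'is' comparison returns bool

bool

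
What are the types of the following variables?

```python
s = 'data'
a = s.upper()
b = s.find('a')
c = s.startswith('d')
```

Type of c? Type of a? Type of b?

startswith() returns bool; upper() returns str; find() returns int

bool, str, int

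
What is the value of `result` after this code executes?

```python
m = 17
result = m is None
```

m = 17; result = False

False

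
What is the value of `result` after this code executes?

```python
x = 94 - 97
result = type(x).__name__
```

x is int; result = 'int'

'int'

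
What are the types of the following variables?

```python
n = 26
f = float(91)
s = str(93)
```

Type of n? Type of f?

n is assigned a bare integer (no decimal point), so it is an int; f is assigned the result of calling float(), which returns a float

int, float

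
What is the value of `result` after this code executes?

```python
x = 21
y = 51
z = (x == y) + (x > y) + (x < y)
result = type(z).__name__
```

x is int; y is int; z is int; result = 'int'

'int'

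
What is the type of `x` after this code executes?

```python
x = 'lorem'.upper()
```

str.upper() returns str

str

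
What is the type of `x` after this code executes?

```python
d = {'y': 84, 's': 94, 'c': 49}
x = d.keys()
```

.keys() returns dict_keys view

dict_keys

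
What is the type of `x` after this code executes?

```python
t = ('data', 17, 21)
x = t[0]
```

Index 0 of tuple is a str literal

str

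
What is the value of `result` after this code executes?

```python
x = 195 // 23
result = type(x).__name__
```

x is int; result = 'int'

'int'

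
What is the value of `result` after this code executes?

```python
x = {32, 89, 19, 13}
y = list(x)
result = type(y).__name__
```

x is set; y is list; result = 'list'

'list'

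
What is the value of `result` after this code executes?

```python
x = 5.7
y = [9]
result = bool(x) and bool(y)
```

x = 5.7; y = [9]; result = True

True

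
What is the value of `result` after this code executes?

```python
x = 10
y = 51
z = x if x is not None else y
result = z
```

x = 10; y = 51; z = 10; result = 10

10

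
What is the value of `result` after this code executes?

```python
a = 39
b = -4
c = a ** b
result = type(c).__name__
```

a is int; b is int; c is float; result = 'float'

'float'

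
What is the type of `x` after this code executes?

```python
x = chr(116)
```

chr() returns str (single char)

str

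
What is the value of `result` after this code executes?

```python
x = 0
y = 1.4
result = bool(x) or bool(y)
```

x = 0; y = 1.4; result = True

True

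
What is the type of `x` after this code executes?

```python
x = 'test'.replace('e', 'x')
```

str.replace() returns str

str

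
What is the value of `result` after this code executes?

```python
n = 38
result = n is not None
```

n = 38; result = True

True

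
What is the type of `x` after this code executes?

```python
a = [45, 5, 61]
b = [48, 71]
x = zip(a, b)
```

zip() returns a zip object

zip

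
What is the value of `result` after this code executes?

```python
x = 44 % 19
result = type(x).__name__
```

x is int; result = 'int'

'int'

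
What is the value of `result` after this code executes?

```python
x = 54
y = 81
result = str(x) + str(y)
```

x = 54; y = 81; result = '5481'

'5481'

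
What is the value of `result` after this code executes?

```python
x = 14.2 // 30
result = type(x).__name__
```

x is float; result = 'float'

'float'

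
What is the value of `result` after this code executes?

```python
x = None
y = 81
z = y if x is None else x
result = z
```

x = None; y = 81; z = 81; result = 81

81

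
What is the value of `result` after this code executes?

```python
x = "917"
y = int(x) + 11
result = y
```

x = '917'; y = 928; result = 928

928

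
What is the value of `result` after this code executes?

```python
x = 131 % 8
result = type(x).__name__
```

x is int; result = 'int'

'int'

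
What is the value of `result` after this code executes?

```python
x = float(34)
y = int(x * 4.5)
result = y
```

x = 34.0; y = 153; result = 153

153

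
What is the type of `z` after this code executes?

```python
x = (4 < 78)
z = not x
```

'not' returns bool

bool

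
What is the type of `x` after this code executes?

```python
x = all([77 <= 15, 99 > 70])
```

all() returns bool

bool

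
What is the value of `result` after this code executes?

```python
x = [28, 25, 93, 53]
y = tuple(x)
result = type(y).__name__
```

x is list; y is tuple; result = 'tuple'

'tuple'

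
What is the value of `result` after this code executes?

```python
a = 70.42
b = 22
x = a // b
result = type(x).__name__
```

a is float; b is int; x is float; result = 'float'

'float'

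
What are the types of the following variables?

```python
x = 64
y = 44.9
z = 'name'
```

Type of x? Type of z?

x is assigned a bare integer (no decimal point), so it is an int; z is assigned a quoted string literal, so it is a str

int, str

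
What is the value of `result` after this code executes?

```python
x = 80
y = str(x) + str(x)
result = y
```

x = 80; y = '8080'; result = '8080'

'8080'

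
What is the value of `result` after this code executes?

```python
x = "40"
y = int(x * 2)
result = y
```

x = '40'; y = 4040; result = 4040

4040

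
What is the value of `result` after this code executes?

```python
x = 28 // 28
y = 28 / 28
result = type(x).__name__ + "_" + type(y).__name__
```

x is int; y is float; result = 'int_float'

'int_float'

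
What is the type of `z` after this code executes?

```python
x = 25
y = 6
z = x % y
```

int % int = int

int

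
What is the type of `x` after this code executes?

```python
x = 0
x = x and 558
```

'and' returns first falsy value (0 is int)

int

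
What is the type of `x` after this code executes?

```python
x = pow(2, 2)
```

pow(int, int) returns int

int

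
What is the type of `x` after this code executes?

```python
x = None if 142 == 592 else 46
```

142 == 592 is False, so the else branch is taken

int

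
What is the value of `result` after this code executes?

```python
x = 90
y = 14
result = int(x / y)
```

x = 90; y = 14; result = 6

6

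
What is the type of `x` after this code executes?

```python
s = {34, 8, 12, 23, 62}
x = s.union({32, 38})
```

set.union() returns a new set

set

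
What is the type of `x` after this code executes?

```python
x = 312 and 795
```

'and' with truthy values returns last operand (int)

int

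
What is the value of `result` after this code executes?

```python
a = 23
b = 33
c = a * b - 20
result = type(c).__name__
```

a is int; b is int; c is int; result = 'int'

'int'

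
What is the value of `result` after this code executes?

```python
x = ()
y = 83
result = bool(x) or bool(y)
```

x = (); y = 83; result = True

True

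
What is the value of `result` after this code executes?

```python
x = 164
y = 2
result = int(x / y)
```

x = 164; y = 2; result = 82

82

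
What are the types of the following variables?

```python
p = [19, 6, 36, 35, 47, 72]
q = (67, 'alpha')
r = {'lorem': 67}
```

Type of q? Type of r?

q is assigned a tuple (parenthesized, comma-separated values); r is assigned a dict literal ({key: value})

tuple, dict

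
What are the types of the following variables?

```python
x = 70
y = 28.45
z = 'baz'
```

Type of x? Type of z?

x is assigned a bare integer (no decimal point), so it is an int; z is assigned a quoted string literal, so it is a str

int, str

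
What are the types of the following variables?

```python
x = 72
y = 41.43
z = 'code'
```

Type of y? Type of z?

y is assigned a number with a decimal point, so it is a float; z is assigned a quoted string literal, so it is a str

float, str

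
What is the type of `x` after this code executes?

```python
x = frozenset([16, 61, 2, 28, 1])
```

frozenset() returns frozenset

frozenset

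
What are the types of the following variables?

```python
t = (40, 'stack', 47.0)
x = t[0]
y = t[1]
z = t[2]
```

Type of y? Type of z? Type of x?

tuple[1] is str; tuple[2] is float; tuple[0] is int

str, float, int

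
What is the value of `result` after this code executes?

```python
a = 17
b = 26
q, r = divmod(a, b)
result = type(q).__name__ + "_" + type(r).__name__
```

a is int; b is int; q is int; r is int; result = 'int_int'

'int_int'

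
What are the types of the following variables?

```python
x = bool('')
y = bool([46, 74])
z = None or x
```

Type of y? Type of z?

bool() returns bool; None or bool returns the bool

bool, bool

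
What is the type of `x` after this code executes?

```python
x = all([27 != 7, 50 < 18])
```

all() returns bool

bool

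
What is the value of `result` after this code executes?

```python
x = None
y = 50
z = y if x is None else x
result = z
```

x = None; y = 50; z = 50; result = 50

50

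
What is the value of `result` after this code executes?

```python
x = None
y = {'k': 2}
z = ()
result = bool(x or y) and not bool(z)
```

x = None; y = {'k': 2}; z = (); result = True

True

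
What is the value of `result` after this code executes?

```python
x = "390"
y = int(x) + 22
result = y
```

x = '390'; y = 412; result = 412

412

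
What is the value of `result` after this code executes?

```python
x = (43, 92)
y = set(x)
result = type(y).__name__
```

x is tuple; y is set; result = 'set'

'set'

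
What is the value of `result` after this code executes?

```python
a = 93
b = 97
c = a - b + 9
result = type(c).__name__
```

a is int; b is int; c is int; result = 'int'

'int'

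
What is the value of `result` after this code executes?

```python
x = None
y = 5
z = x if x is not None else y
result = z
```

x = None; y = 5; z = 5; result = 5

5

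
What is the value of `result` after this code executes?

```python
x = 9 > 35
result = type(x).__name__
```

x is bool; result = 'bool'

'bool'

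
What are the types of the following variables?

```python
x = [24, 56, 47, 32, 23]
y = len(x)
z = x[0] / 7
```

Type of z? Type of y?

int / int = float; len() returns int

float, int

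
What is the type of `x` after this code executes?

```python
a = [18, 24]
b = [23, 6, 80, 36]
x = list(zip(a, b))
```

list(zip()) returns a list of tuples

list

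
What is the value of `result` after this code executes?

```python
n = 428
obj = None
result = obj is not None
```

n = 428; obj = None; result = False

False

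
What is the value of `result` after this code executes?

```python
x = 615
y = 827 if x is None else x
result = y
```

x = 615; y = 615; result = 615

615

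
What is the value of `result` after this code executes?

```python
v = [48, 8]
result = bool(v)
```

v = [48, 8]; result = True

True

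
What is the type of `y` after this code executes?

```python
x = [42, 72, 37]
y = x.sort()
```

list.sort() returns None (mutates in place)

NoneType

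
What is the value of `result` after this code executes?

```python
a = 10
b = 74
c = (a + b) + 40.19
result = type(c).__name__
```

a is int; b is int; c is float; result = 'float'

'float'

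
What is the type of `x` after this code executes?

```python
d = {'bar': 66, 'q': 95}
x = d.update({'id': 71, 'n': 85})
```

dict.update() returns None

NoneType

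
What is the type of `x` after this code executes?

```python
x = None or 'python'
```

'or' with None returns the other truthy value (str)

str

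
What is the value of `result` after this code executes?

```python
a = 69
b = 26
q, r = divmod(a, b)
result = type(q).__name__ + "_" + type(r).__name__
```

a is int; b is int; q is int; r is int; result = 'int_int'

'int_int'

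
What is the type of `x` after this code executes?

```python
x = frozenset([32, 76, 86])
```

frozenset() returns frozenset

frozenset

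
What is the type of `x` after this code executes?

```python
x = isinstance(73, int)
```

isinstance() returns bool

bool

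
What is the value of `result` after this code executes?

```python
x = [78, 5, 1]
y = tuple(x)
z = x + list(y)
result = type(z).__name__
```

x is list; y is tuple; z is list; result = 'list'

'list'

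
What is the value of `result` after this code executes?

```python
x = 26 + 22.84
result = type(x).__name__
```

x is float; result = 'float'

'float'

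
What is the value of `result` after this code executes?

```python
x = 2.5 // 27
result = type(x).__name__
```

x is float; result = 'float'

'float'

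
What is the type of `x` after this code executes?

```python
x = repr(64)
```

repr() returns str

str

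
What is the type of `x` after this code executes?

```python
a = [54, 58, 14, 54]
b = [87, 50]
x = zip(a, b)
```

zip() returns a zip object

zip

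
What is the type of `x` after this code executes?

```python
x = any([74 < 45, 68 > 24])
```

any() returns bool

bool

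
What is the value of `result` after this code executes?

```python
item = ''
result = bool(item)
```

item = ''; result = False

False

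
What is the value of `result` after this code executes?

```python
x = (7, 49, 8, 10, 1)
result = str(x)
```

x = (7, 49, 8, 10, 1); result = '(7, 49, 8, 10, 1)'

'(7, 49, 8, 10, 1)'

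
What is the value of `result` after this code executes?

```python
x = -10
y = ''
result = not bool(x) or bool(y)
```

x = -10; y = ''; result = False

False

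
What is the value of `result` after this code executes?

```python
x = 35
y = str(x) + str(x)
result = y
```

x = 35; y = '3535'; result = '3535'

'3535'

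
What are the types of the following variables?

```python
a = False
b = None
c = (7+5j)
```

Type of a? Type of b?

a is assigned the constant False, which has type bool; b is assigned None, whose type is NoneType

bool, NoneType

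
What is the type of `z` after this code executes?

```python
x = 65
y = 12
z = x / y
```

int / int = float

float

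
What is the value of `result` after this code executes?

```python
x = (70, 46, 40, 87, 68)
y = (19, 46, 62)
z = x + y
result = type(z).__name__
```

x is tuple; y is tuple; z is tuple; result = 'tuple'

'tuple'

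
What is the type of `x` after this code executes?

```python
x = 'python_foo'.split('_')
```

str.split() returns list

list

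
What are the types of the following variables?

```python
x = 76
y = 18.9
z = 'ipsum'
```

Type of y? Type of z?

y is assigned a number with a decimal point, so it is a float; z is assigned a quoted string literal, so it is a str

float, str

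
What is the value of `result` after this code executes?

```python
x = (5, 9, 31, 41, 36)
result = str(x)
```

x = (5, 9, 31, 41, 36); result = '(5, 9, 31, 41, 36)'

'(5, 9, 31, 41, 36)'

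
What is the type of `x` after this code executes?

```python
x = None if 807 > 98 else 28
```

807 > 98 is True, so the if branch is taken

NoneType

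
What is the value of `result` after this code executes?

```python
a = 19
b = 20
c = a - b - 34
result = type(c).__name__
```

a is int; b is int; c is int; result = 'int'

'int'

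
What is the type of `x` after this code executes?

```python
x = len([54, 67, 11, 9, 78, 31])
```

len() always returns int

int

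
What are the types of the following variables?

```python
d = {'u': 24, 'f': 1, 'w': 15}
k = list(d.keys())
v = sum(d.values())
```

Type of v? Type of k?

sum of ints is int; list() converts to list

int, list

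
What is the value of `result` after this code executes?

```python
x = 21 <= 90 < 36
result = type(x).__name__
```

x is bool; result = 'bool'

'bool'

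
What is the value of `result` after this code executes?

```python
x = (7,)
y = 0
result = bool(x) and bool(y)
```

x = (7,); y = 0; result = False

False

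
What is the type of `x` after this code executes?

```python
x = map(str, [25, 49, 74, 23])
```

map() returns a map object

map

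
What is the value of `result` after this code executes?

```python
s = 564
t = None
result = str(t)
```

s = 564; t = None; result = 'None'

'None'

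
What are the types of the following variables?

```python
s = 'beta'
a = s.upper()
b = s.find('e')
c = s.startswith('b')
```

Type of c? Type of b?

startswith() returns bool; find() returns int

bool, int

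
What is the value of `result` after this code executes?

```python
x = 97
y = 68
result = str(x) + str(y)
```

x = 97; y = 68; result = '9768'

'9768'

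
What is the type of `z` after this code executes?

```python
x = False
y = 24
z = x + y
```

bool + int = int (bool is subclass of int)

int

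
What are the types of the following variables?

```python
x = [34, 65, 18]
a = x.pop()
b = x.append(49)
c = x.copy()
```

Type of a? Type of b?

pop() returns element; append() returns None

int, NoneType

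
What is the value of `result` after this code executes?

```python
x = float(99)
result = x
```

x = 99.0; result = 99.0

99.0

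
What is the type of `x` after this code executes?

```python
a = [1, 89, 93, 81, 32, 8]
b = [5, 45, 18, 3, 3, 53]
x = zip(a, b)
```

zip() returns a zip object

zip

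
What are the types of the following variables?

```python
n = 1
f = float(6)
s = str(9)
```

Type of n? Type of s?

n is assigned a bare integer (no decimal point), so it is an int; s is assigned the result of calling str(), which returns a str

int, str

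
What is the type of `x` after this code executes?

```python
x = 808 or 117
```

'or' returns first truthy value (int)

int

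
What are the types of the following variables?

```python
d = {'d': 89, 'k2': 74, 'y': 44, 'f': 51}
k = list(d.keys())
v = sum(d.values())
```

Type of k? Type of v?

list() converts to list; sum of ints is int

list, int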